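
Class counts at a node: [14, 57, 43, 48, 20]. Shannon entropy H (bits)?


Probabilities: [14/182, 57/182, 43/182, 48/182, 20/182] ≈ [0.0769, 0.3132, 0.2363, 0.2637, 0.1099]
H = -((14/182)·log₂(14/182) + (57/182)·log₂(57/182) + (43/182)·log₂(43/182) + (48/182)·log₂(48/182) + (20/182)·log₂(20/182))
  = 2.1582 bits

2.1582 bits


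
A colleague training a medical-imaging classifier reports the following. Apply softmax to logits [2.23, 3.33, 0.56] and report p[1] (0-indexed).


Exponentials: e^2.23=9.2999, e^3.33=27.9383, e^0.56=1.7507
Sum = 38.9889
Softmax = [0.2385, 0.7166, 0.0449]
p[1] = 27.9383/38.9889 = 0.7166

0.7166


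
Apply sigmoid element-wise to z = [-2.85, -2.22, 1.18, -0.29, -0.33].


σ(-2.85) = 1/(1+e^2.85) = 0.0547
σ(-2.22) = 1/(1+e^2.22) = 0.098
σ(1.18) = 1/(1+e^-1.18) = 0.7649
σ(-0.29) = 1/(1+e^0.29) = 0.428
σ(-0.33) = 1/(1+e^0.33) = 0.4182
result = [0.0547, 0.098, 0.7649, 0.428, 0.4182]

[0.0547, 0.098, 0.7649, 0.428, 0.4182]


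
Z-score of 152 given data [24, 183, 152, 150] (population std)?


μ = 127.25, σ = 61.0302
z = (152 - 127.25)/61.0302 = 0.4055

0.4055


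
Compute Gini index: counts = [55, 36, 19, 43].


Probabilities: [55/153, 36/153, 19/153, 43/153] ≈ [0.3595, 0.2353, 0.1242, 0.281]
Σpᵢ² = (3025 + 1296 + 361 + 1849)/153² = 6531/23409
Gini = 1 - Σpᵢ² = 1 - 6531/23409 = 0.721

0.721


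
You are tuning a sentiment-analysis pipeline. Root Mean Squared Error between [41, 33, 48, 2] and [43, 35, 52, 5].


MSE = 33/4 = 8.25
RMSE = √(33/4) = 2.8723

2.8723


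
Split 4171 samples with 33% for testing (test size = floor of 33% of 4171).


Test = ⌊4171·33/100⌋ = 1376
Train = 4171 - 1376 = 2795

Train: 2795, Test: 1376


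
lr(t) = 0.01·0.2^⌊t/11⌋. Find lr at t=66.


n_drops = ⌊66/11⌋ = 6
lr = 0.01·0.2^6 = 0.01·0.000064 = 0.00000064

0.00000064


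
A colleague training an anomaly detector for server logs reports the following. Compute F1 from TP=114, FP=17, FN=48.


Precision = 114/131 = 0.8702
Recall = 114/162 = 0.7037
F1 = 2·P·R/(P+R) = 2·TP/(2·TP+FP+FN) = 228/(228+17+48) = 228/293 = 0.7782

0.7782


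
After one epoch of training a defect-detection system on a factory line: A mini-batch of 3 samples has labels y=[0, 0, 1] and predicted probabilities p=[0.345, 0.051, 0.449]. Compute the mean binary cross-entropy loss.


L[0] = -ln(1-0.345) = -ln(0.655) = 0.4231
L[1] = -ln(1-0.051) = -ln(0.949) = 0.0523
L[2] = -ln(0.449) = 0.8007
mean = (0.4231 + 0.0523 + 0.8007)/3 = 0.4254

0.4254


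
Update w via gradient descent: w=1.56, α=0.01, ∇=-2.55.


w_new = w - α·∇
= 1.56 - 0.01·-2.55
= 1.56 + 0.0255
= 1.5855

1.5855


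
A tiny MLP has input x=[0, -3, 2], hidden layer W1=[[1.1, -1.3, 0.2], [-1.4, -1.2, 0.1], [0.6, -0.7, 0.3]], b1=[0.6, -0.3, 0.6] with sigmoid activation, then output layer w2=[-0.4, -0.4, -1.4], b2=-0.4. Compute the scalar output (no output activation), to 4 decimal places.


z1[0] = (1.1)·(0) + (-1.3)·(-3) + (0.2)·(2) + 0.6 = 4.9
z1[1] = (-1.4)·(0) + (-1.2)·(-3) + (0.1)·(2) - 0.3 = 3.5
z1[2] = (0.6)·(0) + (-0.7)·(-3) + (0.3)·(2) + 0.6 = 3.3
h = sigmoid(z1) = [0.9926, 0.9707, 0.9644]
output = (-0.4)·(0.9926) + (-0.4)·(0.9707) + (-1.4)·(0.9644) - 0.4 = -2.5355

-2.5355


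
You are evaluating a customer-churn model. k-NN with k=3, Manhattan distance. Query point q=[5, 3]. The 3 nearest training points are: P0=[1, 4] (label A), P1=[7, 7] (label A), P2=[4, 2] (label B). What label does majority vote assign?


d(q,P0) = 5  (label A)
d(q,P1) = 6  (label A)
d(q,P2) = 2  (label B)
Votes: A=2, B=1
Majority → A

A


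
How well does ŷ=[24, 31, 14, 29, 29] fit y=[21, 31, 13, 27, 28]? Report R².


ȳ = 24
SS_res = Σ(y-ŷ)² = 15
SS_tot = Σ(y-ȳ)² = 204
R² = 1 - SS_res/SS_tot = 1 - 0.0735 = 0.9265

0.9265


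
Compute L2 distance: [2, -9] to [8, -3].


d = √((2-8)² + (-9+ 3)²)
  = √(36 + 36)
  = √72 = 8.4853

8.4853


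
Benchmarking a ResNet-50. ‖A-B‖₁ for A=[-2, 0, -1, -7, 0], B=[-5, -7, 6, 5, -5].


d = |-2+ 5| + |0+ 7| + |-1-6| + |-7-5| + |0+ 5|
  = 3 + 7 + 7 + 12 + 5
  = 34

34


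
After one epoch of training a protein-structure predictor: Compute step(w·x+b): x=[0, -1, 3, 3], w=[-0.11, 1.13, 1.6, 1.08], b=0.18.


z = (0)·(-0.11) + (-1)·(1.13) + (3)·(1.6) + (3)·(1.08) + 0.18
  = 7.09
step(z) = 1 (z≥0)

1


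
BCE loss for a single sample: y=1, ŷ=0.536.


BCE = -[y·ln(p) + (1-y)·ln(1-p)]
= -1·ln(0.536) - 0
= -ln(0.536) = 0.6236

0.6236


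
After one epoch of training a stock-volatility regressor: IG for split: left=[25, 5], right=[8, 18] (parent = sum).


Parent = [33, 23], H_parent = 0.9769
H_left = 0.65 (n=30), H_right = 0.8905 (n=26)
H_children = (30/56)·0.65 + (26/56)·0.8905 = 0.7617
IG = 0.9769 - 0.7617 = 0.2152

0.2152


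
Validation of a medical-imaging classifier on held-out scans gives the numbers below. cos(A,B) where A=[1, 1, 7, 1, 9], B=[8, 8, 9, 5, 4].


A·B = 1·8 + 1·8 + 7·9 + 1·5 + 9·4 = 120
‖A‖ = √133 = 11.5326, ‖B‖ = √250 = 15.8114
cos = 120/(√133·√250) = 120/√33250 = 0.6581

0.6581


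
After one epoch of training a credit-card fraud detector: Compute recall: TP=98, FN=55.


Recall = TP/(TP+FN)
= 98/(98+55)
= 98/153 = 64.05%

64.05%


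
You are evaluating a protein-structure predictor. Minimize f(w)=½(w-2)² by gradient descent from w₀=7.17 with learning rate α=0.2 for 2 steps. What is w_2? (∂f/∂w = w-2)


step 1: grad = 7.17-2 = 5.17; w = 7.17 - 0.2·(5.17) = 6.136
step 2: grad = 6.136-2 = 4.136; w = 6.136 - 0.2·(4.136) = 5.3088

5.3088


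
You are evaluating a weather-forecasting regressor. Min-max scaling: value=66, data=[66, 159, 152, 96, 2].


min=2, max=159
(66-2)/(159-2) = 64/157 = 0.4076

0.4076


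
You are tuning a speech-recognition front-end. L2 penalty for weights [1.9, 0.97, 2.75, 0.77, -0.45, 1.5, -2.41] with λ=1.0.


‖w‖₂² = (1.9)² + (0.97)² + (2.75)² + (0.77)² + (-0.45)² + (1.5)² + (-2.41)²
     = 3.61 + 0.9409 + 7.5625 + 0.5929 + 0.2025 + 2.25 + 5.8081
     = 20.9669
λ·‖w‖₂² = 1.0·20.9669 = 20.9669

20.9669


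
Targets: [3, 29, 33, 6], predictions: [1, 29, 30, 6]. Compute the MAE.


Absolute errors: |3-1|=2, |29-29|=0, |33-30|=3, |6-6|=0
Sum = 5
MAE = 5/4 = 5/4

5/4


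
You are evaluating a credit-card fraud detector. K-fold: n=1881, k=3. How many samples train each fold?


Fold size = 1881/3 = 627
Training per fold = 1881 - 627 = 1254

1254


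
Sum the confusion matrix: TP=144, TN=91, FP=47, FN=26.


Total = TP + TN + FP + FN
= 144 + 91 + 47 + 26
= 308
(Predicted positive: 191, predicted negative: 117)

308


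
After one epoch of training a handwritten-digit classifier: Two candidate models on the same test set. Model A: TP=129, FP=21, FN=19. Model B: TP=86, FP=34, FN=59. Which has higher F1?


Model A: P=129/150=0.86, R=129/148=0.8716, F1=2PR/(P+R)=2TP/(2TP+FP+FN)=258/298=0.8658
Model B: P=86/120=0.7167, R=86/145=0.5931, F1=2PR/(P+R)=2TP/(2TP+FP+FN)=172/265=0.6491
0.8658 > 0.6491 → Model A

Model A


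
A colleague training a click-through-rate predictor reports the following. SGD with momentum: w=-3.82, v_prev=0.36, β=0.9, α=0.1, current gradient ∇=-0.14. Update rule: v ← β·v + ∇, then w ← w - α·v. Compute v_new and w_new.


v_new = 0.9·0.36 - 0.14 = 0.324 - 0.14 = 0.184
w_new = -3.82 - 0.1·0.184 = -3.82 - 0.0184 = -3.8384

v_new=0.184, w_new=-3.8384


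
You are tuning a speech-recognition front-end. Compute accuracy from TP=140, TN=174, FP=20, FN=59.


Accuracy = (TP+TN)/(TP+TN+FP+FN)
= (140+174)/(393)
= 314/393 = 79.9%

79.9%


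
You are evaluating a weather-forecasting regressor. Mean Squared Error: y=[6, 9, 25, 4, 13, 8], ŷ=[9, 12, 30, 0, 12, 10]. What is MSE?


Squared errors: (6-9)²=9, (9-12)²=9, (25-30)²=25, (4-0)²=16, (13-12)²=1, (8-10)²=4
Sum = 64
MSE = 64/6 = 32/3

32/3


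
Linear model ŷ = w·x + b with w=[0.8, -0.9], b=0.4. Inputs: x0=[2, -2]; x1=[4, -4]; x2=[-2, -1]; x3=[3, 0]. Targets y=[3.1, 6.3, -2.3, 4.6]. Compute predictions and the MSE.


ŷ0 = (0.8)·(2) + (-0.9)·(-2) + 0.4 = 3.8
ŷ1 = (0.8)·(4) + (-0.9)·(-4) + 0.4 = 7.2
ŷ2 = (0.8)·(-2) + (-0.9)·(-1) + 0.4 = -0.3
ŷ3 = (0.8)·(3) + (-0.9)·(0) + 0.4 = 2.8
errors² = [0.49, 0.81, 4.0, 3.24]
MSE = 8.5400/4 = 2.135

2.135


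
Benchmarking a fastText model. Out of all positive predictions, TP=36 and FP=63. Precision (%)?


Precision = TP/(TP+FP)
= 36/(36+63)
= 36/99 = 36.36%

36.36%


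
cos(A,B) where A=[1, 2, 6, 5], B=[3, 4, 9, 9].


A·B = 1·3 + 2·4 + 6·9 + 5·9 = 110
‖A‖ = √66 = 8.124, ‖B‖ = √187 = 13.6748
cos = 110/(√66·√187) = 110/√12342 = 0.9901

0.9901


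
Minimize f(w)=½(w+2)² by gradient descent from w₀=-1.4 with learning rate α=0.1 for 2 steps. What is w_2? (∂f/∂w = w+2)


step 1: grad = -1.4+2 = 0.6; w = -1.4 - 0.1·(0.6) = -1.46
step 2: grad = -1.46+2 = 0.54; w = -1.46 - 0.1·(0.54) = -1.514

-1.514


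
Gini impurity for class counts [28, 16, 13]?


Probabilities: [28/57, 16/57, 13/57] ≈ [0.4912, 0.2807, 0.2281]
Σpᵢ² = (784 + 256 + 169)/57² = 1209/3249
Gini = 1 - Σpᵢ² = 1 - 1209/3249 = 0.6279

0.6279


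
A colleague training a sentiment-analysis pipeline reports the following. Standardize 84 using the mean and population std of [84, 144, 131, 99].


μ = 114.5, σ = 24.0468
z = (84 - 114.5)/24.0468 = -1.2684

-1.2684


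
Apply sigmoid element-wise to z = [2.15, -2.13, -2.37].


σ(2.15) = 1/(1+e^-2.15) = 0.8957
σ(-2.13) = 1/(1+e^2.13) = 0.1062
σ(-2.37) = 1/(1+e^2.37) = 0.0855
result = [0.8957, 0.1062, 0.0855]

[0.8957, 0.1062, 0.0855]


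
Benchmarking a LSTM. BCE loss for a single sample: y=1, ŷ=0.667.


BCE = -[y·ln(p) + (1-y)·ln(1-p)]
= -1·ln(0.667) - 0
= -ln(0.667) = 0.405

0.405


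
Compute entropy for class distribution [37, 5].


Probabilities: [37/42, 5/42] ≈ [0.881, 0.119]
H = -((37/42)·log₂(37/42) + (5/42)·log₂(5/42))
  = 0.5266 bits

0.5266 bits


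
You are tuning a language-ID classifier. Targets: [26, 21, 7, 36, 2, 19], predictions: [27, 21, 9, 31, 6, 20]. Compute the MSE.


Squared errors: (26-27)²=1, (21-21)²=0, (7-9)²=4, (36-31)²=25, (2-6)²=16, (19-20)²=1
Sum = 47
MSE = 47/6 = 47/6

47/6


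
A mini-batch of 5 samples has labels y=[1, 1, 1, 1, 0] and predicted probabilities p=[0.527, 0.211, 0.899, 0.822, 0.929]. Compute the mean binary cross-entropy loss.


L[0] = -ln(0.527) = 0.6406
L[1] = -ln(0.211) = 1.5559
L[2] = -ln(0.899) = 0.1065
L[3] = -ln(0.822) = 0.196
L[4] = -ln(1-0.929) = -ln(0.071) = 2.6451
mean = (0.6406 + 1.5559 + 0.1065 + 0.196 + 2.6451)/5 = 1.0288

1.0288


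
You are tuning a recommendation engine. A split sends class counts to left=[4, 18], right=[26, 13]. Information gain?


Parent = [30, 31], H_parent = 0.9998
H_left = 0.684 (n=22), H_right = 0.9183 (n=39)
H_children = (22/61)·0.684 + (39/61)·0.9183 = 0.8338
IG = 0.9998 - 0.8338 = 0.166

0.166


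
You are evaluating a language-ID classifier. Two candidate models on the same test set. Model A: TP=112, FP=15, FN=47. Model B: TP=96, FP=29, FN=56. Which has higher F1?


Model A: P=112/127=0.8819, R=112/159=0.7044, F1=2PR/(P+R)=2TP/(2TP+FP+FN)=224/286=0.7832
Model B: P=96/125=0.768, R=96/152=0.6316, F1=2PR/(P+R)=2TP/(2TP+FP+FN)=192/277=0.6931
0.7832 > 0.6931 → Model A

Model A


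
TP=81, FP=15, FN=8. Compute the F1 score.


Precision = 81/96 = 0.8438
Recall = 81/89 = 0.9101
F1 = 2·P·R/(P+R) = 2·TP/(2·TP+FP+FN) = 162/(162+15+8) = 162/185 = 0.8757

0.8757


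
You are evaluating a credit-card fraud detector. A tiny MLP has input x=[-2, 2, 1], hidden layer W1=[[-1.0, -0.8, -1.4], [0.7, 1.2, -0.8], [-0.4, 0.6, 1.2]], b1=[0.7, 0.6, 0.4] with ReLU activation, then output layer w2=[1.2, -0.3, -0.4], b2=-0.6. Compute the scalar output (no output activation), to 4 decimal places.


z1[0] = (-1.0)·(-2) + (-0.8)·(2) + (-1.4)·(1) + 0.7 = -0.3
z1[1] = (0.7)·(-2) + (1.2)·(2) + (-0.8)·(1) + 0.6 = 0.8
z1[2] = (-0.4)·(-2) + (0.6)·(2) + (1.2)·(1) + 0.4 = 3.6
h = ReLU(z1) = [0.0, 0.8, 3.6]
output = (1.2)·(0.0) + (-0.3)·(0.8) + (-0.4)·(3.6) - 0.6 = -2.28

-2.28


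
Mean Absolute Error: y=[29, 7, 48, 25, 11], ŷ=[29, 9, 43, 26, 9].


Absolute errors: |29-29|=0, |7-9|=2, |48-43|=5, |25-26|=1, |11-9|=2
Sum = 10
MAE = 10/5 = 2

2


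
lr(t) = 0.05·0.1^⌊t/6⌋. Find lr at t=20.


n_drops = ⌊20/6⌋ = 3
lr = 0.05·0.1^3 = 0.05·0.001 = 0.00005

0.00005


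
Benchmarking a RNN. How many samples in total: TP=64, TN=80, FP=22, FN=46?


Total = TP + TN + FP + FN
= 64 + 80 + 22 + 46
= 212
(Predicted positive: 86, predicted negative: 126)

212


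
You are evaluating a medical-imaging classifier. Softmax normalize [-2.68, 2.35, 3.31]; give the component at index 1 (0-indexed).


Exponentials: e^-2.68=0.0686, e^2.35=10.4856, e^3.31=27.3851
Sum = 37.9393
Softmax = [0.0018, 0.2764, 0.7218]
p[1] = 10.4856/37.9393 = 0.2764

0.2764


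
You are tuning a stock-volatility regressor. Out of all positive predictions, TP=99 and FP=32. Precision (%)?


Precision = TP/(TP+FP)
= 99/(99+32)
= 99/131 = 75.57%

75.57%


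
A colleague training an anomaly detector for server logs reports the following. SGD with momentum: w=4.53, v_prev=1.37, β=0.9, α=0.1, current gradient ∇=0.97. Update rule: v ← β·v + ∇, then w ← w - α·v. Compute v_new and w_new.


v_new = 0.9·1.37 + 0.97 = 1.233 + 0.97 = 2.203
w_new = 4.53 - 0.1·2.203 = 4.53 - 0.2203 = 4.3097

v_new=2.203, w_new=4.3097


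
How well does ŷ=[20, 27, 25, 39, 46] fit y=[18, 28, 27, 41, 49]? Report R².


ȳ = 32.6
SS_res = Σ(y-ŷ)² = 22
SS_tot = Σ(y-ȳ)² = 605.2
R² = 1 - SS_res/SS_tot = 1 - 0.0364 = 0.9636

0.9636


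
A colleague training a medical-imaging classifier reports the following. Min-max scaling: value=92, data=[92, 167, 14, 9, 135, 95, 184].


min=9, max=184
(92-9)/(184-9) = 83/175 = 0.4743

0.4743


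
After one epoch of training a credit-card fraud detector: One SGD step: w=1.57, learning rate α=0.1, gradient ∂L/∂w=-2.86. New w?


w_new = w - α·∇
= 1.57 - 0.1·-2.86
= 1.57 + 0.286
= 1.856

1.856


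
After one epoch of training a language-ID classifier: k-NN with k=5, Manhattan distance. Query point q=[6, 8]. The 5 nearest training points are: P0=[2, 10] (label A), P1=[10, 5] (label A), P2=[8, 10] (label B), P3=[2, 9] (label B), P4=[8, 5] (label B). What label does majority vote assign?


d(q,P0) = 6  (label A)
d(q,P1) = 7  (label A)
d(q,P2) = 4  (label B)
d(q,P3) = 5  (label B)
d(q,P4) = 5  (label B)
Votes: A=2, B=3
Majority → B

B


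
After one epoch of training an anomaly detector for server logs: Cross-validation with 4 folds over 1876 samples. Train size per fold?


Fold size = 1876/4 = 469
Training per fold = 1876 - 469 = 1407

1407


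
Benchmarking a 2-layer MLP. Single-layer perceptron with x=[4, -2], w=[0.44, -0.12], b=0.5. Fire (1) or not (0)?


z = (4)·(0.44) + (-2)·(-0.12) + 0.5
  = 2.5
step(z) = 1 (z≥0)

1


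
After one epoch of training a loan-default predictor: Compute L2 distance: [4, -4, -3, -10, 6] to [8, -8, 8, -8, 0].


d = √((4-8)² + (-4+ 8)² + (-3-8)² + (-10+ 8)² + (6-0)²)
  = √(16 + 16 + 121 + 4 + 36)
  = √193 = 13.8924

13.8924


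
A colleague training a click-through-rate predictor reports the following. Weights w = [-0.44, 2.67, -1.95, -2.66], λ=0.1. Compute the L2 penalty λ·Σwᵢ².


‖w‖₂² = (-0.44)² + (2.67)² + (-1.95)² + (-2.66)²
     = 0.1936 + 7.1289 + 3.8025 + 7.0756
     = 18.2006
λ·‖w‖₂² = 0.1·18.2006 = 1.82006

1.82006


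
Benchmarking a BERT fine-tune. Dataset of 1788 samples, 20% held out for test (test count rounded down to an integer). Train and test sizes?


Test = ⌊1788·20/100⌋ = 357
Train = 1788 - 357 = 1431

Train: 1431, Test: 357


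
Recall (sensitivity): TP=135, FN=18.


Recall = TP/(TP+FN)
= 135/(135+18)
= 135/153 = 88.24%

88.24%


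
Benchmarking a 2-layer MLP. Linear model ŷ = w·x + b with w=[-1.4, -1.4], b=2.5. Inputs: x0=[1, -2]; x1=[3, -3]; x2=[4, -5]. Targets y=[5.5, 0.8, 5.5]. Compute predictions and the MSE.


ŷ0 = (-1.4)·(1) + (-1.4)·(-2) + 2.5 = 3.9
ŷ1 = (-1.4)·(3) + (-1.4)·(-3) + 2.5 = 2.5
ŷ2 = (-1.4)·(4) + (-1.4)·(-5) + 2.5 = 3.9
errors² = [2.56, 2.89, 2.56]
MSE = 8.0100/3 = 2.67

2.67


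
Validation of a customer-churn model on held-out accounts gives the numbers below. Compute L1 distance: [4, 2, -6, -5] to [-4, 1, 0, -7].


d = |4+ 4| + |2-1| + |-6-0| + |-5+ 7|
  = 8 + 1 + 6 + 2
  = 17

17


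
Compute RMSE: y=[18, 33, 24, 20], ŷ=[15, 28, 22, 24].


MSE = 54/4 = 13.5
RMSE = √(54/4) = 3.6742

3.6742


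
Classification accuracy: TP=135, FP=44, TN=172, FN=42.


Accuracy = (TP+TN)/(TP+TN+FP+FN)
= (135+172)/(393)
= 307/393 = 78.12%

78.12%


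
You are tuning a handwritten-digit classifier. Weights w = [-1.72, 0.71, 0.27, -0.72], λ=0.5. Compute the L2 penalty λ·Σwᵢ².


‖w‖₂² = (-1.72)² + (0.71)² + (0.27)² + (-0.72)²
     = 2.9584 + 0.5041 + 0.0729 + 0.5184
     = 4.0538
λ·‖w‖₂² = 0.5·4.0538 = 2.0269

2.0269


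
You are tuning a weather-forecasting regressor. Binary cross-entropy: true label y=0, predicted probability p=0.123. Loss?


BCE = -[y·ln(p) + (1-y)·ln(1-p)]
= -0 - 1·ln(1-0.123)
= -ln(0.877) = 0.1312

0.1312


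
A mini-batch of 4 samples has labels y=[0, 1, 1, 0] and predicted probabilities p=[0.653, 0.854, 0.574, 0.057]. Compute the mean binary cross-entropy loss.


L[0] = -ln(1-0.653) = -ln(0.347) = 1.0584
L[1] = -ln(0.854) = 0.1578
L[2] = -ln(0.574) = 0.5551
L[3] = -ln(1-0.057) = -ln(0.943) = 0.0587
mean = (1.0584 + 0.1578 + 0.5551 + 0.0587)/4 = 0.4575

0.4575


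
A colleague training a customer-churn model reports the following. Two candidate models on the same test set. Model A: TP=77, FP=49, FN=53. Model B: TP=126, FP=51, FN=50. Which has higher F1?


Model A: P=77/126=0.6111, R=77/130=0.5923, F1=2PR/(P+R)=2TP/(2TP+FP+FN)=154/256=0.6016
Model B: P=126/177=0.7119, R=126/176=0.7159, F1=2PR/(P+R)=2TP/(2TP+FP+FN)=252/353=0.7139
0.6016 < 0.7139 → Model B

Model B


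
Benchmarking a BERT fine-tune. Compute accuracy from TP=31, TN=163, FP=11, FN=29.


Accuracy = (TP+TN)/(TP+TN+FP+FN)
= (31+163)/(234)
= 194/234 = 82.91%

82.91%


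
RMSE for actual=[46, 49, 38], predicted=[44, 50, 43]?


MSE = 30/3 = 10
RMSE = √(30/3) = 3.1623

3.1623


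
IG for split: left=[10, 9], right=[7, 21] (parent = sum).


Parent = [17, 30], H_parent = 0.9441
H_left = 0.998 (n=19), H_right = 0.8113 (n=28)
H_children = (19/47)·0.998 + (28/47)·0.8113 = 0.8868
IG = 0.9441 - 0.8868 = 0.0573

0.0573


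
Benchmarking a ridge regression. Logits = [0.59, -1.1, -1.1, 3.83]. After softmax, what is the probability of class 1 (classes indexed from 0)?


Exponentials: e^0.59=1.804, e^-1.1=0.3329, e^-1.1=0.3329, e^3.83=46.0625
Sum = 48.5323
Softmax = [0.0372, 0.0069, 0.0069, 0.9491]
p[1] = 0.3329/48.5323 = 0.0069

0.0069


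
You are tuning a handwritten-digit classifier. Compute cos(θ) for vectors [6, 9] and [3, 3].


A·B = 6·3 + 9·3 = 45
‖A‖ = √117 = 10.8167, ‖B‖ = √18 = 4.2426
cos = 45/(√117·√18) = 45/√2106 = 0.9806

0.9806


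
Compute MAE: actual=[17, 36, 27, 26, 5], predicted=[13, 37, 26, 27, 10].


Absolute errors: |17-13|=4, |36-37|=1, |27-26|=1, |26-27|=1, |5-10|=5
Sum = 12
MAE = 12/5 = 12/5

12/5


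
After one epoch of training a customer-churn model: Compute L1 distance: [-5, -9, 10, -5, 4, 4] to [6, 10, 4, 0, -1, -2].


d = |-5-6| + |-9-10| + |10-4| + |-5-0| + |4+ 1| + |4+ 2|
  = 11 + 19 + 6 + 5 + 5 + 6
  = 52

52


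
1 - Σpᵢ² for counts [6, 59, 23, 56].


Probabilities: [6/144, 59/144, 23/144, 56/144] ≈ [0.0417, 0.4097, 0.1597, 0.3889]
Σpᵢ² = (36 + 3481 + 529 + 3136)/144² = 7182/20736
Gini = 1 - Σpᵢ² = 1 - 7182/20736 = 0.6536

0.6536


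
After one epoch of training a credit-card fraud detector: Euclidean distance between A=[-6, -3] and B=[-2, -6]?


d = √((-6+ 2)² + (-3+ 6)²)
  = √(16 + 9)
  = √25 = 5.0

5.0


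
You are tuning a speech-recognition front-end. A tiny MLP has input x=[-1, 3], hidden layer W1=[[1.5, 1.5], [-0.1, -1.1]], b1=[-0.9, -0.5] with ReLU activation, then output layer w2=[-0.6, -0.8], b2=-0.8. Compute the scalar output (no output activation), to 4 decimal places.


z1[0] = (1.5)·(-1) + (1.5)·(3) - 0.9 = 2.1
z1[1] = (-0.1)·(-1) + (-1.1)·(3) - 0.5 = -3.7
h = ReLU(z1) = [2.1, 0.0]
output = (-0.6)·(2.1) + (-0.8)·(0.0) - 0.8 = -2.06

-2.06


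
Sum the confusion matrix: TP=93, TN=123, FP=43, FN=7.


Total = TP + TN + FP + FN
= 93 + 123 + 43 + 7
= 266
(Predicted positive: 136, predicted negative: 130)

266


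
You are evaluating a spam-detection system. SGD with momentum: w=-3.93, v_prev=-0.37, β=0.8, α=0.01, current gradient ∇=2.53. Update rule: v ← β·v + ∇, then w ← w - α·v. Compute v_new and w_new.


v_new = 0.8·-0.37 + 2.53 = -0.296 + 2.53 = 2.234
w_new = -3.93 - 0.01·2.234 = -3.93 - 0.02234 = -3.95234

v_new=2.234, w_new=-3.95234


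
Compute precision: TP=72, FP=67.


Precision = TP/(TP+FP)
= 72/(72+67)
= 72/139 = 51.8%

51.8%


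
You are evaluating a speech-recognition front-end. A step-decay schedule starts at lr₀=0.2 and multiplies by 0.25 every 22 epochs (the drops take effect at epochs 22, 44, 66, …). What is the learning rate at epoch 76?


n_drops = ⌊76/22⌋ = 3
lr = 0.2·0.25^3 = 0.2·0.015625 = 0.003125

0.003125


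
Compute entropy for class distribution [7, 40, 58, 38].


Probabilities: [7/143, 40/143, 58/143, 38/143] ≈ [0.049, 0.2797, 0.4056, 0.2657]
H = -((7/143)·log₂(7/143) + (40/143)·log₂(40/143) + (58/143)·log₂(58/143) + (38/143)·log₂(38/143))
  = 1.7633 bits

1.7633 bits


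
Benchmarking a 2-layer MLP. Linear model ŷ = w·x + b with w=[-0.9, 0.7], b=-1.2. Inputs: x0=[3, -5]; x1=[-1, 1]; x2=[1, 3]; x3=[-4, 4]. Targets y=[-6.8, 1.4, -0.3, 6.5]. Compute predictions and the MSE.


ŷ0 = (-0.9)·(3) + (0.7)·(-5) - 1.2 = -7.4
ŷ1 = (-0.9)·(-1) + (0.7)·(1) - 1.2 = 0.4
ŷ2 = (-0.9)·(1) + (0.7)·(3) - 1.2 = -0.0
ŷ3 = (-0.9)·(-4) + (0.7)·(4) - 1.2 = 5.2
errors² = [0.36, 1.0, 0.09, 1.69]
MSE = 3.1400/4 = 0.785

0.785


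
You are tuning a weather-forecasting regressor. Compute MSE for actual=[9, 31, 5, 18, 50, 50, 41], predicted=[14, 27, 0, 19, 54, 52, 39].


Squared errors: (9-14)²=25, (31-27)²=16, (5-0)²=25, (18-19)²=1, (50-54)²=16, (50-52)²=4, (41-39)²=4
Sum = 91
MSE = 91/7 = 13

13


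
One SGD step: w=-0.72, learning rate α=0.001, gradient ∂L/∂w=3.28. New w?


w_new = w - α·∇
= -0.72 - 0.001·3.28
= -0.72 - 0.00328
= -0.72328

-0.72328


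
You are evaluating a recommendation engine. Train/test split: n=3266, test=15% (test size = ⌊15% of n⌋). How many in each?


Test = ⌊3266·15/100⌋ = 489
Train = 3266 - 489 = 2777

Train: 2777, Test: 489


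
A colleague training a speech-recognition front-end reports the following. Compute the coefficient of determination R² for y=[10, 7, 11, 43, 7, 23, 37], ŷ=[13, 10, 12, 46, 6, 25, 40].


ȳ = 19.7143
SS_res = Σ(y-ŷ)² = 42
SS_tot = Σ(y-ȳ)² = 1345.43
R² = 1 - SS_res/SS_tot = 1 - 0.0312 = 0.9688

0.9688


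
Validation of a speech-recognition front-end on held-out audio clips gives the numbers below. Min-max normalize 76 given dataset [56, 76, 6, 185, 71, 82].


min=6, max=185
(76-6)/(185-6) = 70/179 = 0.3911

0.3911


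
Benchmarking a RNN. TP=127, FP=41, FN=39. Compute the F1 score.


Precision = 127/168 = 0.756
Recall = 127/166 = 0.7651
F1 = 2·P·R/(P+R) = 2·TP/(2·TP+FP+FN) = 254/(254+41+39) = 254/334 = 0.7605

0.7605


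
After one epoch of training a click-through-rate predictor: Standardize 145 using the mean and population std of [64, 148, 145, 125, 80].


μ = 112.4, σ = 34.2964
z = (145 - 112.4)/34.2964 = 0.9505

0.9505


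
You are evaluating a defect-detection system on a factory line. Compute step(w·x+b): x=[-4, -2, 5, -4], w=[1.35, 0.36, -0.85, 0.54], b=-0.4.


z = (-4)·(1.35) + (-2)·(0.36) + (5)·(-0.85) + (-4)·(0.54) - 0.4
  = -12.93
step(z) = 0 (z<0)

0


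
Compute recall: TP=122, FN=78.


Recall = TP/(TP+FN)
= 122/(122+78)
= 122/200 = 61.0%

61.0%


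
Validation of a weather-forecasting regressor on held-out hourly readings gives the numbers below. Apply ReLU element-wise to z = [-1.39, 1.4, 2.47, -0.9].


ReLU(-1.39) = max(0, -1.39) = 0.0
ReLU(1.4) = max(0, 1.4) = 1.4
ReLU(2.47) = max(0, 2.47) = 2.47
ReLU(-0.9) = max(0, -0.9) = 0.0
result = [0.0, 1.4, 2.47, 0.0]

[0.0, 1.4, 2.47, 0.0]


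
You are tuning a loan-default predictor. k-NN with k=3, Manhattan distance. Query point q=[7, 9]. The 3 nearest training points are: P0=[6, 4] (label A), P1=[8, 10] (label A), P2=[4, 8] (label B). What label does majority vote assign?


d(q,P0) = 6  (label A)
d(q,P1) = 2  (label A)
d(q,P2) = 4  (label B)
Votes: A=2, B=1
Majority → A

A


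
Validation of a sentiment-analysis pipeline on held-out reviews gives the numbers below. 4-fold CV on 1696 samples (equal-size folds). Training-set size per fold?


Fold size = 1696/4 = 424
Training per fold = 1696 - 424 = 1272

1272


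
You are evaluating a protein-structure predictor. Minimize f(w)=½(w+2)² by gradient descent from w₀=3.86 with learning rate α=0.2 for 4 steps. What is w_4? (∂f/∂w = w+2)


step 1: grad = 3.86+2 = 5.86; w = 3.86 - 0.2·(5.86) = 2.688
step 2: grad = 2.688+2 = 4.688; w = 2.688 - 0.2·(4.688) = 1.7504
step 3: grad = 1.7504+2 = 3.7504; w = 1.7504 - 0.2·(3.7504) = 1.00032
step 4: grad = 1.00032+2 = 3.00032; w = 1.00032 - 0.2·(3.00032) = 0.400256

0.400256


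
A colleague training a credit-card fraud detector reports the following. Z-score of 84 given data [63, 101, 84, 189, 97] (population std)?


μ = 106.8, σ = 43.1852
z = (84 - 106.8)/43.1852 = -0.528

-0.528


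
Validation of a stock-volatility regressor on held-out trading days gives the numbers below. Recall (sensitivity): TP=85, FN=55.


Recall = TP/(TP+FN)
= 85/(85+55)
= 85/140 = 60.71%

60.71%


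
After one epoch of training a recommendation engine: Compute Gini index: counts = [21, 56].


Probabilities: [21/77, 56/77] ≈ [0.2727, 0.7273]
Σpᵢ² = (441 + 3136)/77² = 3577/5929
Gini = 1 - Σpᵢ² = 1 - 3577/5929 = 0.3967

0.3967


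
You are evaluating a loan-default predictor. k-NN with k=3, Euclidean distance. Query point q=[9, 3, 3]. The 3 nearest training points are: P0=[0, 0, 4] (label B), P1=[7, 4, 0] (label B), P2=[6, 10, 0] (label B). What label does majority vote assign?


d(q,P0) = 9.5394  (label B)
d(q,P1) = 3.7417  (label B)
d(q,P2) = 8.1854  (label B)
Votes: A=0, B=3
Majority → B

B


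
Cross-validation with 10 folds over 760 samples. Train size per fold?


Fold size = 760/10 = 76
Training per fold = 760 - 76 = 684

684


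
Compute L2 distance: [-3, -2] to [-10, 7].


d = √((-3+ 10)² + (-2-7)²)
  = √(49 + 81)
  = √130 = 11.4018

11.4018


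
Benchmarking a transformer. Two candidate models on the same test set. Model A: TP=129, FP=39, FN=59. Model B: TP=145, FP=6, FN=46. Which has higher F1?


Model A: P=129/168=0.7679, R=129/188=0.6862, F1=2PR/(P+R)=2TP/(2TP+FP+FN)=258/356=0.7247
Model B: P=145/151=0.9603, R=145/191=0.7592, F1=2PR/(P+R)=2TP/(2TP+FP+FN)=290/342=0.848
0.7247 < 0.848 → Model B

Model B


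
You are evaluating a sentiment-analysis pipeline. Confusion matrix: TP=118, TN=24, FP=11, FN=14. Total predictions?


Total = TP + TN + FP + FN
= 118 + 24 + 11 + 14
= 167
(Predicted positive: 129, predicted negative: 38)

167


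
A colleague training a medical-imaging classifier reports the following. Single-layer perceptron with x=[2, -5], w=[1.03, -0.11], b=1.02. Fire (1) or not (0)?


z = (2)·(1.03) + (-5)·(-0.11) + 1.02
  = 3.63
step(z) = 1 (z≥0)

1


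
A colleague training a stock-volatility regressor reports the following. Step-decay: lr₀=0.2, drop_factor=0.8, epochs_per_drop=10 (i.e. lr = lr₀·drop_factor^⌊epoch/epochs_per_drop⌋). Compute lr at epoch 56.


n_drops = ⌊56/10⌋ = 5
lr = 0.2·0.8^5 = 0.2·0.32768 = 0.065536

0.065536


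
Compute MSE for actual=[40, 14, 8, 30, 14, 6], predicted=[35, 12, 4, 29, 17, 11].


Squared errors: (40-35)²=25, (14-12)²=4, (8-4)²=16, (30-29)²=1, (14-17)²=9, (6-11)²=25
Sum = 80
MSE = 80/6 = 40/3

40/3


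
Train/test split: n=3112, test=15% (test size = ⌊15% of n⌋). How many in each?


Test = ⌊3112·15/100⌋ = 466
Train = 3112 - 466 = 2646

Train: 2646, Test: 466


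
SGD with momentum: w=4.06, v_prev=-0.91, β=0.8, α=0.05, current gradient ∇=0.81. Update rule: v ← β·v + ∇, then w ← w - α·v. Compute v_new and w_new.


v_new = 0.8·-0.91 + 0.81 = -0.728 + 0.81 = 0.082
w_new = 4.06 - 0.05·0.082 = 4.06 - 0.0041 = 4.0559

v_new=0.082, w_new=4.0559


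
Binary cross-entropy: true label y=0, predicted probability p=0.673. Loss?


BCE = -[y·ln(p) + (1-y)·ln(1-p)]
= -0 - 1·ln(1-0.673)
= -ln(0.327) = 1.1178

1.1178


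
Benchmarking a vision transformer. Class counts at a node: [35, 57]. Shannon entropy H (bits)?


Probabilities: [35/92, 57/92] ≈ [0.3804, 0.6196]
H = -((35/92)·log₂(35/92) + (57/92)·log₂(57/92))
  = 0.9583 bits

0.9583 bits


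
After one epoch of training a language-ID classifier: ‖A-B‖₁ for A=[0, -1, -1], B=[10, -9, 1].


d = |0-10| + |-1+ 9| + |-1-1|
  = 10 + 8 + 2
  = 20

20


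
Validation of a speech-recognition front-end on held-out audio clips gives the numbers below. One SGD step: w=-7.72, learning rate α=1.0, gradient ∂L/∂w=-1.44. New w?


w_new = w - α·∇
= -7.72 - 1.0·-1.44
= -7.72 + 1.44
= -6.28

-6.28


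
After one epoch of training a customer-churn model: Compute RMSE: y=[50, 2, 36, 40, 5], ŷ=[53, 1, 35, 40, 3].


MSE = 15/5 = 3
RMSE = √(15/5) = 1.7321

1.7321


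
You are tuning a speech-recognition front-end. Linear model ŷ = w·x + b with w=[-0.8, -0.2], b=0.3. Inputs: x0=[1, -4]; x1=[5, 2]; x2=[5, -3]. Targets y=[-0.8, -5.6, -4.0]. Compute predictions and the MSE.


ŷ0 = (-0.8)·(1) + (-0.2)·(-4) + 0.3 = 0.3
ŷ1 = (-0.8)·(5) + (-0.2)·(2) + 0.3 = -4.1
ŷ2 = (-0.8)·(5) + (-0.2)·(-3) + 0.3 = -3.1
errors² = [1.21, 2.25, 0.81]
MSE = 4.2700/3 = 1.4233

1.4233


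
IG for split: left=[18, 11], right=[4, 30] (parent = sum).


Parent = [22, 41], H_parent = 0.9334
H_left = 0.9576 (n=29), H_right = 0.5226 (n=34)
H_children = (29/63)·0.9576 + (34/63)·0.5226 = 0.7228
IG = 0.9334 - 0.7228 = 0.2106

0.2106


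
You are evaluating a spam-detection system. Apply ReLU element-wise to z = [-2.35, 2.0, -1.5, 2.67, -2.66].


ReLU(-2.35) = max(0, -2.35) = 0.0
ReLU(2.0) = max(0, 2.0) = 2.0
ReLU(-1.5) = max(0, -1.5) = 0.0
ReLU(2.67) = max(0, 2.67) = 2.67
ReLU(-2.66) = max(0, -2.66) = 0.0
result = [0.0, 2.0, 0.0, 2.67, 0.0]

[0.0, 2.0, 0.0, 2.67, 0.0]


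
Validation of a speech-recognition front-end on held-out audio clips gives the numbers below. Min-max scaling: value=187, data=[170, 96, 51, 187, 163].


min=51, max=187
(187-51)/(187-51) = 136/136 = 1.0

1.0


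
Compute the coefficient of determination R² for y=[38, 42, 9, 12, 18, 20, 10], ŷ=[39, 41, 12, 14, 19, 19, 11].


ȳ = 21.2857
SS_res = Σ(y-ŷ)² = 18
SS_tot = Σ(y-ȳ)² = 1085.43
R² = 1 - SS_res/SS_tot = 1 - 0.0166 = 0.9834

0.9834


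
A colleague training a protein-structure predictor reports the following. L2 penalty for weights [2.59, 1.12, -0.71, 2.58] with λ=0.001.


‖w‖₂² = (2.59)² + (1.12)² + (-0.71)² + (2.58)²
     = 6.7081 + 1.2544 + 0.5041 + 6.6564
     = 15.123
λ·‖w‖₂² = 0.001·15.123 = 0.015123

0.015123


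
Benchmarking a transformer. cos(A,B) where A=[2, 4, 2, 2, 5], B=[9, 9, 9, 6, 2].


A·B = 2·9 + 4·9 + 2·9 + 2·6 + 5·2 = 94
‖A‖ = √53 = 7.2801, ‖B‖ = √283 = 16.8226
cos = 94/(√53·√283) = 94/√14999 = 0.7675

0.7675


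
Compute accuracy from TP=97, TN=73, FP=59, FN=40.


Accuracy = (TP+TN)/(TP+TN+FP+FN)
= (97+73)/(269)
= 170/269 = 63.2%

63.2%


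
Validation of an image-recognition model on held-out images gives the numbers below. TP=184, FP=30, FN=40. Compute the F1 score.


Precision = 184/214 = 0.8598
Recall = 184/224 = 0.8214
F1 = 2·P·R/(P+R) = 2·TP/(2·TP+FP+FN) = 368/(368+30+40) = 368/438 = 0.8402

0.8402


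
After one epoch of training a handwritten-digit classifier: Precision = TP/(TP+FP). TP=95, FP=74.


Precision = TP/(TP+FP)
= 95/(95+74)
= 95/169 = 56.21%

56.21%


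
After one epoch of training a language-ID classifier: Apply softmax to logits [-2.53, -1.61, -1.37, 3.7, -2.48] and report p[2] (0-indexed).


Exponentials: e^-2.53=0.0797, e^-1.61=0.1999, e^-1.37=0.2541, e^3.7=40.4473, e^-2.48=0.0837
Sum = 41.0647
Softmax = [0.0019, 0.0049, 0.0062, 0.985, 0.002]
p[2] = 0.2541/41.0647 = 0.0062

0.0062


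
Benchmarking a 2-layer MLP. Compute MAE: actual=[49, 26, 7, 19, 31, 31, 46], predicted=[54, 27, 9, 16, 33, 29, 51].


Absolute errors: |49-54|=5, |26-27|=1, |7-9|=2, |19-16|=3, |31-33|=2, |31-29|=2, |46-51|=5
Sum = 20
MAE = 20/7 = 20/7

20/7


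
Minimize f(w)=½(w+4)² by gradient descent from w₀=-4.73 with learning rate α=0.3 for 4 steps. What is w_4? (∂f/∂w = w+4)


step 1: grad = -4.73+4 = -0.73; w = -4.73 - 0.3·(-0.73) = -4.511
step 2: grad = -4.511+4 = -0.511; w = -4.511 - 0.3·(-0.511) = -4.3577
step 3: grad = -4.3577+4 = -0.3577; w = -4.3577 - 0.3·(-0.3577) = -4.25039
step 4: grad = -4.25039+4 = -0.25039; w = -4.25039 - 0.3·(-0.25039) = -4.175273

-4.175273


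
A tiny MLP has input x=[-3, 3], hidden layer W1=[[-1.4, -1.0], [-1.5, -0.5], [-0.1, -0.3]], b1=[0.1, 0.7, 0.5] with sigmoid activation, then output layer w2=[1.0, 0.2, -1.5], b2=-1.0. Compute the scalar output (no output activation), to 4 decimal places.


z1[0] = (-1.4)·(-3) + (-1.0)·(3) + 0.1 = 1.3
z1[1] = (-1.5)·(-3) + (-0.5)·(3) + 0.7 = 3.7
z1[2] = (-0.1)·(-3) + (-0.3)·(3) + 0.5 = -0.1
h = sigmoid(z1) = [0.7858, 0.9759, 0.475]
output = (1.0)·(0.7858) + (0.2)·(0.9759) + (-1.5)·(0.475) - 1.0 = -0.7315

-0.7315


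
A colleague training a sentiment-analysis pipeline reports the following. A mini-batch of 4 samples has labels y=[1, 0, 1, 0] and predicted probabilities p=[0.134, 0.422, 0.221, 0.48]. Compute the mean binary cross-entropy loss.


L[0] = -ln(0.134) = 2.0099
L[1] = -ln(1-0.422) = -ln(0.578) = 0.5482
L[2] = -ln(0.221) = 1.5096
L[3] = -ln(1-0.48) = -ln(0.52) = 0.6539
mean = (2.0099 + 0.5482 + 1.5096 + 0.6539)/4 = 1.1804

1.1804


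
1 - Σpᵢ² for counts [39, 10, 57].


Probabilities: [39/106, 10/106, 57/106] ≈ [0.3679, 0.0943, 0.5377]
Σpᵢ² = (1521 + 100 + 3249)/106² = 4870/11236
Gini = 1 - Σpᵢ² = 1 - 4870/11236 = 0.5666

0.5666


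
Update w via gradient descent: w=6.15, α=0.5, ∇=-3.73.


w_new = w - α·∇
= 6.15 - 0.5·-3.73
= 6.15 + 1.865
= 8.015

8.015


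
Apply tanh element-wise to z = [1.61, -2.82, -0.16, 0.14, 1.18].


tanh(1.61) = 0.9232
tanh(-2.82) = -0.9929
tanh(-0.16) = -0.1586
tanh(0.14) = 0.1391
tanh(1.18) = 0.8275
result = [0.9232, -0.9929, -0.1586, 0.1391, 0.8275]

[0.9232, -0.9929, -0.1586, 0.1391, 0.8275]


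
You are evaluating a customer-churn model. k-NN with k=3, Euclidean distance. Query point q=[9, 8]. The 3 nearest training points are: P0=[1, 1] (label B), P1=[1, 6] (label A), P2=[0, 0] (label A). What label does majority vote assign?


d(q,P0) = 10.6301  (label B)
d(q,P1) = 8.2462  (label A)
d(q,P2) = 12.0416  (label A)
Votes: A=2, B=1
Majority → A

A


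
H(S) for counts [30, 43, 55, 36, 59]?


Probabilities: [30/223, 43/223, 55/223, 36/223, 59/223] ≈ [0.1345, 0.1928, 0.2466, 0.1614, 0.2646]
H = -((30/223)·log₂(30/223) + (43/223)·log₂(43/223) + (55/223)·log₂(55/223) + (36/223)·log₂(36/223) + (59/223)·log₂(59/223))
  = 2.2776 bits

2.2776 bits


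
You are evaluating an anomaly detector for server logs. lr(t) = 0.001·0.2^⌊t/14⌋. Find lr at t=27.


n_drops = ⌊27/14⌋ = 1
lr = 0.001·0.2^1 = 0.001·0.2 = 0.0002

0.0002


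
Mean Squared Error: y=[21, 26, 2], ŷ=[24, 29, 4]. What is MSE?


Squared errors: (21-24)²=9, (26-29)²=9, (2-4)²=4
Sum = 22
MSE = 22/3 = 22/3

22/3


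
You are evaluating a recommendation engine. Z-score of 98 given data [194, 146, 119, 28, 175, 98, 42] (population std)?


μ = 114.5714, σ = 58.5585
z = (98 - 114.5714)/58.5585 = -0.283

-0.283


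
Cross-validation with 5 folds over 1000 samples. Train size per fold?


Fold size = 1000/5 = 200
Training per fold = 1000 - 200 = 800

800


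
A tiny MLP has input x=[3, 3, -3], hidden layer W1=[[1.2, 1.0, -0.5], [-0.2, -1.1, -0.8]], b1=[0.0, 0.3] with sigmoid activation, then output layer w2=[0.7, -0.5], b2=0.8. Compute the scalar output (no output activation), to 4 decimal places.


z1[0] = (1.2)·(3) + (1.0)·(3) + (-0.5)·(-3) + 0.0 = 8.1
z1[1] = (-0.2)·(3) + (-1.1)·(3) + (-0.8)·(-3) + 0.3 = -1.2
h = sigmoid(z1) = [0.9997, 0.2315]
output = (0.7)·(0.9997) + (-0.5)·(0.2315) + 0.8 = 1.384

1.384


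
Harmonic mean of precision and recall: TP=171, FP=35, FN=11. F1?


Precision = 171/206 = 0.8301
Recall = 171/182 = 0.9396
F1 = 2·P·R/(P+R) = 2·TP/(2·TP+FP+FN) = 342/(342+35+11) = 342/388 = 0.8814

0.8814


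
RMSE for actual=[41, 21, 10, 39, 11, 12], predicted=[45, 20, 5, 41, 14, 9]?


MSE = 64/6 = 10.6667
RMSE = √(64/6) = 3.266

3.266


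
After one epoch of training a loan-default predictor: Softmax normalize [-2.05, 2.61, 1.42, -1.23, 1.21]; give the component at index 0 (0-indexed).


Exponentials: e^-2.05=0.1287, e^2.61=13.5991, e^1.42=4.1371, e^-1.23=0.2923, e^1.21=3.3535
Sum = 21.5107
Softmax = [0.006, 0.6322, 0.1923, 0.0136, 0.1559]
p[0] = 0.1287/21.5107 = 0.006

0.006


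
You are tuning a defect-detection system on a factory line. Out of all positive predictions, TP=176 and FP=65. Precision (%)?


Precision = TP/(TP+FP)
= 176/(176+65)
= 176/241 = 73.03%

73.03%


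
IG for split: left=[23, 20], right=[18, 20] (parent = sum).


Parent = [41, 40], H_parent = 0.9999
H_left = 0.9965 (n=43), H_right = 0.998 (n=38)
H_children = (43/81)·0.9965 + (38/81)·0.998 = 0.9972
IG = 0.9999 - 0.9972 = 0.0027

0.0027


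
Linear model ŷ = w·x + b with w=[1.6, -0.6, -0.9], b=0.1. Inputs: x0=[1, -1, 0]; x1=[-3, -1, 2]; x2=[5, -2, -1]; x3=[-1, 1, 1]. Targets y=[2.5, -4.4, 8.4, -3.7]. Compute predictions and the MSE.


ŷ0 = (1.6)·(1) + (-0.6)·(-1) + (-0.9)·(0) + 0.1 = 2.3
ŷ1 = (1.6)·(-3) + (-0.6)·(-1) + (-0.9)·(2) + 0.1 = -5.9
ŷ2 = (1.6)·(5) + (-0.6)·(-2) + (-0.9)·(-1) + 0.1 = 10.2
ŷ3 = (1.6)·(-1) + (-0.6)·(1) + (-0.9)·(1) + 0.1 = -3.0
errors² = [0.04, 2.25, 3.24, 0.49]
MSE = 6.0200/4 = 1.505

1.505


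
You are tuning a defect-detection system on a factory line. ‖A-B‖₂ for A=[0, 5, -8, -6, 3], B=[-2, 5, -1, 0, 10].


d = √((0+ 2)² + (5-5)² + (-8+ 1)² + (-6-0)² + (3-10)²)
  = √(4 + 0 + 49 + 36 + 49)
  = √138 = 11.7473

11.7473


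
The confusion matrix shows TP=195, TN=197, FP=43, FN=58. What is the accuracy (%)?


Accuracy = (TP+TN)/(TP+TN+FP+FN)
= (195+197)/(493)
= 392/493 = 79.51%

79.51%


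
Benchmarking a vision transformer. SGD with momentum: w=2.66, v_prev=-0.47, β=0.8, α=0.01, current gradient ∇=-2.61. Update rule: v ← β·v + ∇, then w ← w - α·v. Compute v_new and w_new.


v_new = 0.8·-0.47 - 2.61 = -0.376 - 2.61 = -2.986
w_new = 2.66 - 0.01·-2.986 = 2.66 + 0.02986 = 2.68986

v_new=-2.986, w_new=2.68986


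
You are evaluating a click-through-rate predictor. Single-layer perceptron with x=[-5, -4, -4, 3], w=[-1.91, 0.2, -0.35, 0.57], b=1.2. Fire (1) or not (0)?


z = (-5)·(-1.91) + (-4)·(0.2) + (-4)·(-0.35) + (3)·(0.57) + 1.2
  = 13.06
step(z) = 1 (z≥0)

1
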